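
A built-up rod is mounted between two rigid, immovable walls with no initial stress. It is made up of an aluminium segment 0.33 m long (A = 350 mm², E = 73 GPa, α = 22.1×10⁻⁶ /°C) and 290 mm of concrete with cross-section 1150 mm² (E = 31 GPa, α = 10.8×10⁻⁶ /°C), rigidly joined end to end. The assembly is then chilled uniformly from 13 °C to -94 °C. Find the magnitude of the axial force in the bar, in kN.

P ≈ 53 kN (tensile)

With the walls removed the bar would change length by δ_free = Σ αᵢΔT Lᵢ = 22.1×10⁻⁶×107×330 + 10.8×10⁻⁶×107×290 = 1.115 mm.
The rigid supports impose zero overall length change; the single axial force P common to all segments must satisfy P Σ Lᵢ/(AᵢEᵢ) = δ_free.
Σ Lᵢ/(AᵢEᵢ) = 330/(350×73×10³) + 290/(1150×31×10³) = 2.105×10⁻⁵ mm/N.
Hence P = δ_free / Σ(L/AE) = 1.115/2.105×10⁻⁵ = 52.99 kN (tensile).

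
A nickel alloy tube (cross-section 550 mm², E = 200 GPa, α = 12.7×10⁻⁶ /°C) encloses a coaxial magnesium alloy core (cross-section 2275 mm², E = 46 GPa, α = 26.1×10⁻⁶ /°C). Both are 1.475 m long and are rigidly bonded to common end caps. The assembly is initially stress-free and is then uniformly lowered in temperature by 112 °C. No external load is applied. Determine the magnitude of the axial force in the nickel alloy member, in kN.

P ≈ 80.5 kN (compressive in the nickel alloy)

The magnesium alloy has the larger α, so on cooling it would change length more than the nickel alloy if both were free. The rigid plates force a common final length, so the magnesium alloy is put into tension and the nickel alloy into compression, with equal and opposite forces P (no external load).
Equating the net (thermal + elastic) strains gives |α₁ − α₂|·ΔT = P·[1/(A₁E₁) + 1/(A₂E₂)].
|α₁ − α₂|·ΔT = 13.4×10⁻⁶ × 112 = 0.001501.
1/(A₁E₁) + 1/(A₂E₂) = 1/(550×200×10³) + 1/(2275×46×10³) = 1.865×10⁻⁸ N⁻¹.
So P = 0.001501 / 1.865×10⁻⁸ = 80.49 kN.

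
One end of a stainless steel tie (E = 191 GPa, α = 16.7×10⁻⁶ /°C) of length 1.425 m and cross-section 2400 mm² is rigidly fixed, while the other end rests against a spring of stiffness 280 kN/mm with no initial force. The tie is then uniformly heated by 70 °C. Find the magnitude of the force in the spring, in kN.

If the spring were absent the tie would lengthen by αΔT L = 16.7×10⁻⁶ × 70 × 1425 = 1.666 mm.
With a force P in the spring, the elastic change of the tie is PL/(AE) and that of the spring is P/k; compatibility requires their sum to equal δ_free.
So P = δ_free / [L/(AE) + 1/k] = 1.666 / [ 1425/(2400×191×10³) + 1/(280×10³) ].
P = 1.666 / 6.68×10⁻⁶ = 249400 N.

P ≈ 249 kN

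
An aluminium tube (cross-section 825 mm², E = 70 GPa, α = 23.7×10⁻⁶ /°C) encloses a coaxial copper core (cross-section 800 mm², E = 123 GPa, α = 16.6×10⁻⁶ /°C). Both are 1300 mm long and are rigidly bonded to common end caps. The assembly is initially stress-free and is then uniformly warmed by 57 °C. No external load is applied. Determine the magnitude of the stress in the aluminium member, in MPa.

σ ≈ 17.9 MPa (compressive)

Both members must finish at the same length. With the larger α, the aluminium tends to over-expand; the plates restrain it, putting the aluminium in compression and the copper in tension. With no external load the two internal forces are equal and opposite, magnitude P.
Equating the net (thermal + elastic) strains gives |α₁ − α₂|·ΔT = P·[1/(A₁E₁) + 1/(A₂E₂)].
|α₁ − α₂|·ΔT = 7.1×10⁻⁶ × 57 = 0.0004047.
1/(A₁E₁) + 1/(A₂E₂) = 1/(825×70×10³) + 1/(800×123×10³) = 2.748×10⁻⁸ N⁻¹.
So P = 0.0004047 / 2.748×10⁻⁸ = 14.73 kN.
σ_{aluminium} = P/A₁ = 14730/825 = 17.85 MPa, compressive.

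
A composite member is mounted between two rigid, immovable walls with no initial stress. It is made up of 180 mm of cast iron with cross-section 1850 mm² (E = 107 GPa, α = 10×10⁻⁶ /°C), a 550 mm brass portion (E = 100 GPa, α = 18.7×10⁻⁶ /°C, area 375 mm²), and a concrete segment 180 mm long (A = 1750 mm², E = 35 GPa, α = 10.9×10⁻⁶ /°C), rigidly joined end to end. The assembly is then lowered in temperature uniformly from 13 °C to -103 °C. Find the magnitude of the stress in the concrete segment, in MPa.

Free thermal contraction of the whole bar: Σ αᵢΔT Lᵢ = 10×10⁻⁶×116×180 + 18.7×10⁻⁶×116×550 + 10.9×10⁻⁶×116×180 = 1.629 mm.
Since the ends are fixed, an axial force P builds up, equal in every segment, with P · Σ Lᵢ/(AᵢEᵢ) = δ_free.
Σ Lᵢ/(AᵢEᵢ) = 180/(1850×107×10³) + 550/(375×100×10³) + 180/(1750×35×10³) = 1.851×10⁻⁵ mm/N.
So P = 1.629 / 1.851×10⁻⁵ = 88.01 kN, tensile.
σ_{concrete} = P / A = 88010 / 1750 = 50.29 MPa.

σ ≈ 50.3 MPa (tensile)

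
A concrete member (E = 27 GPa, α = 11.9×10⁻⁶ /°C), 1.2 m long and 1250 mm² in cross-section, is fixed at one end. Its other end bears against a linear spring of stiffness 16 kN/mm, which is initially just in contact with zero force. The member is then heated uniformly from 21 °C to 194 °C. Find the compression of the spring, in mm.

If the spring were absent the member would lengthen by αΔT L = 11.9×10⁻⁶ × 173 × 1200 = 2.47 mm.
Let P be the compressive force at the spring. The member shortens elastically by PL/(AE) and the spring compresses by P/k; together these equal δ_free.
So P = δ_free / [L/(AE) + 1/k] = 2.47 / [ 1200/(1250×27×10³) + 1/(16×10³) ].
P = 2.47 / 9.806×10⁻⁵ = 25190 N.
Spring compression = P/k = 25190/(16×10³) = 1.575 mm.

δ ≈ 1.57 mm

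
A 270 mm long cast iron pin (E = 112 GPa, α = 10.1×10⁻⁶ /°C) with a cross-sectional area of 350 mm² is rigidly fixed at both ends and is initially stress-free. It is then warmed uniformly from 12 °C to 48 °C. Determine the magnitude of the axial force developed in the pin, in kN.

With zero net strain, σ = E·αΔT = 112 GPa × 10.1×10⁻⁶ × 36 = 40.72 MPa.
Then P = σA = 40.72 × 350 mm² = 14.25 kN, compressive.

P ≈ 14.3 kN (compressive)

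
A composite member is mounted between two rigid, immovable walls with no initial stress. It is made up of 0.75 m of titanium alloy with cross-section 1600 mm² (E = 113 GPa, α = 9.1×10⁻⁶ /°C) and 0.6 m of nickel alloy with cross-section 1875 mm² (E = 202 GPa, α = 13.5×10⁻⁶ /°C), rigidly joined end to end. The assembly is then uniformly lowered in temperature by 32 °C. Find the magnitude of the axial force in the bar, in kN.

P ≈ 83.3 kN (tensile)

If the supports were absent, the total length change would be Σ αᵢΔT Lᵢ = 9.1×10⁻⁶×32×750 + 13.5×10⁻⁶×32×600 = 0.4776 mm.
The walls prevent any net length change, so an axial force P (same in every segment) develops. Compatibility: P · Σ Lᵢ/(AᵢEᵢ) = δ_free.
The series flexibility is Σ Lᵢ/(AᵢEᵢ) = 750/(1600×113×10³) + 600/(1875×202×10³) = 5.732×10⁻⁶ mm/N.
Hence P = δ_free / Σ(L/AE) = 0.4776/5.732×10⁻⁶ = 83.32 kN (tensile).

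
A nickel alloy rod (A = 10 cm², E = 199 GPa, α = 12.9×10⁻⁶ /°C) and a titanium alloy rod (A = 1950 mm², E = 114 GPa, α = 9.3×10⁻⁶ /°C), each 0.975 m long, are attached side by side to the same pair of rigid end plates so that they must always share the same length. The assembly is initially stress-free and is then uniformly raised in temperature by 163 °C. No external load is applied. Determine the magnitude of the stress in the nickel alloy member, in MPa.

Both members must finish at the same length. With the larger α, the nickel alloy tends to over-expand; the plates restrain it, putting the nickel alloy in compression and the titanium alloy in tension. With no external load the two internal forces are equal and opposite, magnitude P.
Compatibility of the two members (thermal + elastic change equal): (α₁ − α₂)ΔT = P·[1/(A₁E₁) + 1/(A₂E₂)].
|α₁ − α₂|·ΔT = 3.6×10⁻⁶ × 163 = 0.0005868.
1/(A₁E₁) + 1/(A₂E₂) = 1/(1000×199×10³) + 1/(1950×114×10³) = 9.524×10⁻⁹ N⁻¹.
So P = 0.0005868 / 9.524×10⁻⁹ = 61.62 kN.
σ_{nickel alloy} = P/A₁ = 61620/1000 = 61.62 MPa, compressive.

σ ≈ 61.6 MPa (compressive)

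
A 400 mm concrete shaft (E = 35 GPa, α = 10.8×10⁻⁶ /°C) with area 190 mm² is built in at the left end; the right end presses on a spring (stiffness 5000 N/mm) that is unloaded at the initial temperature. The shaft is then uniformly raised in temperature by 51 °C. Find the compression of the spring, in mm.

The unrestrained thermal change is αΔT L = 10.8×10⁻⁶ × 51 × 400 = 0.2203 mm.
With a force P in the spring, the elastic change of the shaft is PL/(AE) and that of the spring is P/k; compatibility requires their sum to equal δ_free.
So P = δ_free / [L/(AE) + 1/k] = 0.2203 / [ 400/(190×35×10³) + 1/(5000) ].
P = 0.2203 / 0.0002602 = 846.9 N.
Spring compression = P/k = 846.9/(5000) = 0.1694 mm.

δ ≈ 0.169 mm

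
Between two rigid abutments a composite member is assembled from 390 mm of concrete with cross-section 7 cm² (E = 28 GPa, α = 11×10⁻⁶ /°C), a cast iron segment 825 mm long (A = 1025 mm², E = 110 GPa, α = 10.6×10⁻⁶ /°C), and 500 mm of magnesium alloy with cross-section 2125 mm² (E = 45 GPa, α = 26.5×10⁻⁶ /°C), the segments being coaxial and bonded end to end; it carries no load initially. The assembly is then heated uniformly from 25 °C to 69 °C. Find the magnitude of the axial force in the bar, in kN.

P ≈ 35.6 kN (compressive)

If the supports were absent, the total length change would be Σ αᵢΔT Lᵢ = 11×10⁻⁶×44×390 + 10.6×10⁻⁶×44×825 + 26.5×10⁻⁶×44×500 = 1.157 mm.
Since the ends are fixed, an axial force P builds up, equal in every segment, with P · Σ Lᵢ/(AᵢEᵢ) = δ_free.
The series flexibility is Σ Lᵢ/(AᵢEᵢ) = 390/(700×28×10³) + 825/(1025×110×10³) + 500/(2125×45×10³) = 3.244×10⁻⁵ mm/N.
P = 1.157 / 3.244×10⁻⁵ = 35650 N = 35.65 kN, compressive.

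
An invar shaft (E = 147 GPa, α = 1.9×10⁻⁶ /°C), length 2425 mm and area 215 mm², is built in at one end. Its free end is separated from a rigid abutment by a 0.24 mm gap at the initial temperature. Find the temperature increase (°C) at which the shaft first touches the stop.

Contact occurs when the free expansion equals the gap: αΔT L = 0.24 mm.
So ΔT = g/(αL) = 0.24/(1.9×10⁻⁶ × 2425) = 52.09 °C.

ΔT ≈ 52.1 °C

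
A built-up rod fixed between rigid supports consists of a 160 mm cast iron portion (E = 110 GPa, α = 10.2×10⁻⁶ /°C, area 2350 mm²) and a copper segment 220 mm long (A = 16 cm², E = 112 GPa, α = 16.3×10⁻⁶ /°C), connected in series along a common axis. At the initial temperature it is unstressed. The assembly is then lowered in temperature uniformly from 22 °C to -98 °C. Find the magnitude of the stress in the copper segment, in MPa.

σ ≈ 212 MPa (tensile)

If the supports were absent, the total length change would be Σ αᵢΔT Lᵢ = 10.2×10⁻⁶×120×160 + 16.3×10⁻⁶×120×220 = 0.6262 mm.
The walls prevent any net length change, so an axial force P (same in every segment) develops. Compatibility: P · Σ Lᵢ/(AᵢEᵢ) = δ_free.
Σ Lᵢ/(AᵢEᵢ) = 160/(2350×110×10³) + 220/(1600×112×10³) = 1.847×10⁻⁶ mm/N.
Hence P = δ_free / Σ(L/AE) = 0.6262/1.847×10⁻⁶ = 339.1 kN (tensile).
σ_{copper} = P / A = 339100 / 1600 = 211.9 MPa.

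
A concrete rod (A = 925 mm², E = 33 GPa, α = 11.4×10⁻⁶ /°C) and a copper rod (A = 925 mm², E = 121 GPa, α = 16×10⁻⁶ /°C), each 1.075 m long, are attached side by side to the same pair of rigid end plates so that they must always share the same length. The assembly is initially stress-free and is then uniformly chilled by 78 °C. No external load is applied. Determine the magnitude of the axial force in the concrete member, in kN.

Both members must finish at the same length. With the larger α, the copper tends to over-contract; the plates restrain it, putting the copper in tension and the concrete in compression. With no external load the two internal forces are equal and opposite, magnitude P.
Setting the final lengths equal and cancelling L: (α₁ − α₂)ΔT = P/(A₁E₁) + P/(A₂E₂).
|α₁ − α₂|·ΔT = 4.6×10⁻⁶ × 78 = 0.0003588.
1/(A₁E₁) + 1/(A₂E₂) = 1/(925×33×10³) + 1/(925×121×10³) = 4.169×10⁻⁸ N⁻¹.
So P = 0.0003588 / 4.169×10⁻⁸ = 8.605 kN.

P ≈ 8.61 kN (compressive in the concrete)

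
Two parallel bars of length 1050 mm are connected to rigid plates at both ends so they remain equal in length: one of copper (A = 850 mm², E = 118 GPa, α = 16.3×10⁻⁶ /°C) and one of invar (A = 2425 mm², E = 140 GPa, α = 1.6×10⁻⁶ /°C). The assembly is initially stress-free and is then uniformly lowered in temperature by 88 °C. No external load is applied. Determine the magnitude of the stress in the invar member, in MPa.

The copper has the larger α, so on cooling it would change length more than the invar if both were free. The rigid plates force a common final length, so the copper is put into tension and the invar into compression, with equal and opposite forces P (no external load).
Compatibility of the two members (thermal + elastic change equal): (α₁ − α₂)ΔT = P·[1/(A₁E₁) + 1/(A₂E₂)].
|α₁ − α₂|·ΔT = 14.7×10⁻⁶ × 88 = 0.001294.
1/(A₁E₁) + 1/(A₂E₂) = 1/(850×118×10³) + 1/(2425×140×10³) = 1.292×10⁻⁸ N⁻¹.
P = 0.001294 / 1.292×10⁻⁸ = 100200 N = 100.2 kN.
σ_{invar} = P/A₂ = 100200/2425 = 41.3 MPa, compressive.

σ ≈ 41.3 MPa (compressive)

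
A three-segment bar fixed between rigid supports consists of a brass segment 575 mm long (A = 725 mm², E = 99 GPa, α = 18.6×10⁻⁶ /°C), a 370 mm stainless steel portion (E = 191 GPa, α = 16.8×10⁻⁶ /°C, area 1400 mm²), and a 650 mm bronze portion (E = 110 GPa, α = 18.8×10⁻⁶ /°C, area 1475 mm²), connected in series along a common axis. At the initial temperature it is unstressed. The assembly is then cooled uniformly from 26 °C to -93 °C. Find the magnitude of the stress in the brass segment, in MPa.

σ ≈ 357 MPa (tensile)

Free thermal contraction of the whole bar: Σ αᵢΔT Lᵢ = 18.6×10⁻⁶×119×575 + 16.8×10⁻⁶×119×370 + 18.8×10⁻⁶×119×650 = 3.467 mm.
The walls prevent any net length change, so an axial force P (same in every segment) develops. Compatibility: P · Σ Lᵢ/(AᵢEᵢ) = δ_free.
The series flexibility is Σ Lᵢ/(AᵢEᵢ) = 575/(725×99×10³) + 370/(1400×191×10³) + 650/(1475×110×10³) = 1.34×10⁻⁵ mm/N.
Hence P = δ_free / Σ(L/AE) = 3.467/1.34×10⁻⁵ = 258.7 kN (tensile).
σ_{brass} = P / A = 258700 / 725 = 356.8 MPa.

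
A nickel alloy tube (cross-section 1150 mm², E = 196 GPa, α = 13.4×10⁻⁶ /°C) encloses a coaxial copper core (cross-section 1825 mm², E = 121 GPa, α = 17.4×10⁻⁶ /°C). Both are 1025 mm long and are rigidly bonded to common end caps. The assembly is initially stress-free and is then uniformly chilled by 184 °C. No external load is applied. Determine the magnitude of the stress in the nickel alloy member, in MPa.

The copper has the larger α, so on cooling it would change length more than the nickel alloy if both were free. The rigid plates force a common final length, so the copper is put into tension and the nickel alloy into compression, with equal and opposite forces P (no external load).
Setting the final lengths equal and cancelling L: (α₁ − α₂)ΔT = P/(A₁E₁) + P/(A₂E₂).
|α₁ − α₂|·ΔT = 4×10⁻⁶ × 184 = 0.000736.
1/(A₁E₁) + 1/(A₂E₂) = 1/(1150×196×10³) + 1/(1825×121×10³) = 8.965×10⁻⁹ N⁻¹.
P = 0.000736 / 8.965×10⁻⁹ = 82100 N = 82.1 kN.
σ_{nickel alloy} = P/A₁ = 82100/1150 = 71.39 MPa, compressive.

σ ≈ 71.4 MPa (compressive)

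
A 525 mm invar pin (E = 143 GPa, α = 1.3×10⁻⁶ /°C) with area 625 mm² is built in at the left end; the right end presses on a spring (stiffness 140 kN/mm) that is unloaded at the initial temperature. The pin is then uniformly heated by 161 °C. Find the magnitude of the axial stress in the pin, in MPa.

The unrestrained thermal change is αΔT L = 1.3×10⁻⁶ × 161 × 525 = 0.1099 mm.
Let P be the compressive force at the spring. The pin shortens elastically by PL/(AE) and the spring compresses by P/k; together these equal δ_free.
P [ L/(AE) + 1/k ] = δ_free → P [ 525/(625×143×10³) + 1/(140×10³) ] = 0.1099.
P = 0.1099 / 1.302×10⁻⁵ = 8441 N.
σ = P/A = 8441/625 = 13.51 MPa.

σ ≈ 13.5 MPa (compressive)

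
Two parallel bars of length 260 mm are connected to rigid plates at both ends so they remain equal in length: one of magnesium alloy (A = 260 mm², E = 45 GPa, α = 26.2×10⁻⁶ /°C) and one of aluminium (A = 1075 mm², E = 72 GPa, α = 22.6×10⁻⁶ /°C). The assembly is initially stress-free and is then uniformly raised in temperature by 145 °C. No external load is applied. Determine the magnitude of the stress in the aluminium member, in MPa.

Both members must finish at the same length. With the larger α, the magnesium alloy tends to over-expand; the plates restrain it, putting the magnesium alloy in compression and the aluminium in tension. With no external load the two internal forces are equal and opposite, magnitude P.
Compatibility of the two members (thermal + elastic change equal): (α₁ − α₂)ΔT = P·[1/(A₁E₁) + 1/(A₂E₂)].
|α₁ − α₂|·ΔT = 3.6×10⁻⁶ × 145 = 0.000522.
1/(A₁E₁) + 1/(A₂E₂) = 1/(260×45×10³) + 1/(1075×72×10³) = 9.839×10⁻⁸ N⁻¹.
So P = 0.000522 / 9.839×10⁻⁸ = 5.305 kN.
σ_{aluminium} = P/A₂ = 5305/1075 = 4.935 MPa, tensile.

σ ≈ 4.94 MPa (tensile)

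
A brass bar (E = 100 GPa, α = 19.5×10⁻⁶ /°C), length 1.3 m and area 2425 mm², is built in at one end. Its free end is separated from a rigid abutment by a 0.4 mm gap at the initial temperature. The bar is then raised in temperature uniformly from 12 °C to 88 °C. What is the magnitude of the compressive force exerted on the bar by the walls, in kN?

P ≈ 285 kN

Unrestrained expansion: δ_free = αΔT L = 19.5×10⁻⁶ × 76 × 1300 = 1.927 mm.
This exceeds the 0.4 mm gap, so the wall pushes back. The portion of expansion that must be recovered elastically is δ_free − gap = 1.927 − 0.4 = 1.527 mm.
That suppressed elongation corresponds to σ = E·Δ/L = 100×10³ × 1.527/1300 = 117.4 MPa.
Force on the wall = σA = 117.4 × 2425 mm² = 284.8 kN.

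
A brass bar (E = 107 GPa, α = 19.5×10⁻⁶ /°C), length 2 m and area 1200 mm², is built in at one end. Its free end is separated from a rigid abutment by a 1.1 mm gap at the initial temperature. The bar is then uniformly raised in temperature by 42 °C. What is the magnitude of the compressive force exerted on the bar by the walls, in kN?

P ≈ 34.5 kN

If the wall were absent the bar would grow by αΔT L = 19.5×10⁻⁶ × 42 × 2000 = 1.638 mm.
After closing the 1.1 mm clearance, 1.638 − 1.1 = 0.538 mm of expansion remains to be suppressed by the wall.
So σ = E(δ_free − g)/L = 107×10³ × 0.538/2000 = 28.78 MPa.
P = σA = 28.78 × 1200 = 34.54 kN.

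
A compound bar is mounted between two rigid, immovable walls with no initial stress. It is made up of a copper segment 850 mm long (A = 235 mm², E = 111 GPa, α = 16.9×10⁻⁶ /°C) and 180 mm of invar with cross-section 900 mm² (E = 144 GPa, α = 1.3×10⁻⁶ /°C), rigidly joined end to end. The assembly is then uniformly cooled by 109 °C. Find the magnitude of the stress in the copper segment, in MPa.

Free thermal contraction of the whole bar: Σ αᵢΔT Lᵢ = 16.9×10⁻⁶×109×850 + 1.3×10⁻⁶×109×180 = 1.591 mm.
The walls prevent any net length change, so an axial force P (same in every segment) develops. Compatibility: P · Σ Lᵢ/(AᵢEᵢ) = δ_free.
The series flexibility is Σ Lᵢ/(AᵢEᵢ) = 850/(235×111×10³) + 180/(900×144×10³) = 3.397×10⁻⁵ mm/N.
Hence P = δ_free / Σ(L/AE) = 1.591/3.397×10⁻⁵ = 46.84 kN (tensile).
σ_{copper} = P / A = 46840 / 235 = 199.3 MPa.

σ ≈ 199 MPa (tensile)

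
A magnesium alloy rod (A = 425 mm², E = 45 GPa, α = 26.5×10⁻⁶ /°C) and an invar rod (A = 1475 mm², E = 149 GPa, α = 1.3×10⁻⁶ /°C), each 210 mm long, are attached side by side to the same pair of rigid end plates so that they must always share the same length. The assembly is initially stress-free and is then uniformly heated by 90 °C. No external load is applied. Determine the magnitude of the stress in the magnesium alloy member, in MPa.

σ ≈ 93.9 MPa (compressive)

The magnesium alloy has the larger α, so on heating it would change length more than the invar if both were free. The rigid plates force a common final length, so the magnesium alloy is put into compression and the invar into tension, with equal and opposite forces P (no external load).
Setting the final lengths equal and cancelling L: (α₁ − α₂)ΔT = P/(A₁E₁) + P/(A₂E₂).
|α₁ − α₂|·ΔT = 25.2×10⁻⁶ × 90 = 0.002268.
1/(A₁E₁) + 1/(A₂E₂) = 1/(425×45×10³) + 1/(1475×149×10³) = 5.684×10⁻⁸ N⁻¹.
P = 0.002268 / 5.684×10⁻⁸ = 39900 N = 39.9 kN.
σ_{magnesium alloy} = P/A₁ = 39900/425 = 93.89 MPa, compressive.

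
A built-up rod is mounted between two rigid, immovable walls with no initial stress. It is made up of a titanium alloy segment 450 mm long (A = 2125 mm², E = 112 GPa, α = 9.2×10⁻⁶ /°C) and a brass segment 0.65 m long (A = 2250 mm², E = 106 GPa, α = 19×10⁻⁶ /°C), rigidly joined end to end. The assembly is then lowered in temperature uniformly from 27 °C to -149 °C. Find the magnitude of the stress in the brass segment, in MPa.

σ ≈ 279 MPa (tensile)

Free thermal contraction of the whole bar: Σ αᵢΔT Lᵢ = 9.2×10⁻⁶×176×450 + 19×10⁻⁶×176×650 = 2.902 mm.
The walls prevent any net length change, so an axial force P (same in every segment) develops. Compatibility: P · Σ Lᵢ/(AᵢEᵢ) = δ_free.
Σ Lᵢ/(AᵢEᵢ) = 450/(2125×112×10³) + 650/(2250×106×10³) = 4.616×10⁻⁶ mm/N.
P = 2.902 / 4.616×10⁻⁶ = 628700 N = 628.7 kN, tensile.
σ_{brass} = P / A = 628700 / 2250 = 279.4 MPa.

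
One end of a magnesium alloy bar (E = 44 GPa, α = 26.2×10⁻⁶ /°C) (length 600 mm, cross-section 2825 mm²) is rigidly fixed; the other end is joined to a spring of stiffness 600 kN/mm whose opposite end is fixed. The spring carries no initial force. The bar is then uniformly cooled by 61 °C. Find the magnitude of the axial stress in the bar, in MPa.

σ ≈ 52.3 MPa (tensile)

If the spring were absent the bar would shorten by αΔT L = 26.2×10⁻⁶ × 61 × 600 = 0.9589 mm.
With a force P in the spring, the elastic change of the bar is PL/(AE) and that of the spring is P/k; compatibility requires their sum to equal δ_free.
P [ L/(AE) + 1/k ] = δ_free → P [ 600/(2825×44×10³) + 1/(600×10³) ] = 0.9589.
P = 0.9589 / 6.494×10⁻⁶ = 147700 N.
σ = P/A = 147700/2825 = 52.27 MPa.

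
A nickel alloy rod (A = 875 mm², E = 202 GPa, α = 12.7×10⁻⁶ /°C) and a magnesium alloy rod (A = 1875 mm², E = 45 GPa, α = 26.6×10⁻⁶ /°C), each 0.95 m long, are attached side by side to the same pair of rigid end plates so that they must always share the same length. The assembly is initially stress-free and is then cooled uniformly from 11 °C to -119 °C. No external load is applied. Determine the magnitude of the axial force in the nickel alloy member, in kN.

Equilibrium of a rigid end plate with no external load gives equal and opposite internal forces ±P in the two members. Since α_{magnesium alloy} > α_{nickel alloy}, cooling drives the magnesium alloy into tension and the nickel alloy into compression.
Equating the net (thermal + elastic) strains gives |α₁ − α₂|·ΔT = P·[1/(A₁E₁) + 1/(A₂E₂)].
|α₁ − α₂|·ΔT = 13.9×10⁻⁶ × 130 = 0.001807.
1/(A₁E₁) + 1/(A₂E₂) = 1/(875×202×10³) + 1/(1875×45×10³) = 1.751×10⁻⁸ N⁻¹.
So P = 0.001807 / 1.751×10⁻⁸ = 103.2 kN.

P ≈ 103 kN (compressive in the nickel alloy)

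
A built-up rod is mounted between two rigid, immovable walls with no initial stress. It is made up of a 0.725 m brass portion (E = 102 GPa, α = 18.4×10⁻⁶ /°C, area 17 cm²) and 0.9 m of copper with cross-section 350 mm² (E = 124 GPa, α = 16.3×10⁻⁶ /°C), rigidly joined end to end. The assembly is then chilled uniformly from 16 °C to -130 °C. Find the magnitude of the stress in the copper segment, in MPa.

σ ≈ 469 MPa (tensile)

Free thermal contraction of the whole bar: Σ αᵢΔT Lᵢ = 18.4×10⁻⁶×146×725 + 16.3×10⁻⁶×146×900 = 4.089 mm.
The rigid supports impose zero overall length change; the single axial force P common to all segments must satisfy P Σ Lᵢ/(AᵢEᵢ) = δ_free.
Σ Lᵢ/(AᵢEᵢ) = 725/(1700×102×10³) + 900/(350×124×10³) = 2.492×10⁻⁵ mm/N.
So P = 4.089 / 2.492×10⁻⁵ = 164.1 kN, tensile.
σ_{copper} = P / A = 164100 / 350 = 468.9 MPa.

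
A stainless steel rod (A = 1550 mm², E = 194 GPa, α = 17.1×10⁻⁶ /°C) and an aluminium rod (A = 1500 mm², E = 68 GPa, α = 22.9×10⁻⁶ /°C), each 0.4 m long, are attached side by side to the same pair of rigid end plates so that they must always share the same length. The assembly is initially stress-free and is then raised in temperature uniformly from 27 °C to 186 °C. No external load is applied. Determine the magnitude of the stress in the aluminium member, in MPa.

The aluminium has the larger α, so on heating it would change length more than the stainless steel if both were free. The rigid plates force a common final length, so the aluminium is put into compression and the stainless steel into tension, with equal and opposite forces P (no external load).
Setting the final lengths equal and cancelling L: (α₁ − α₂)ΔT = P/(A₁E₁) + P/(A₂E₂).
|α₁ − α₂|·ΔT = 5.8×10⁻⁶ × 159 = 0.0009222.
1/(A₁E₁) + 1/(A₂E₂) = 1/(1550×194×10³) + 1/(1500×68×10³) = 1.313×10⁻⁸ N⁻¹.
So P = 0.0009222 / 1.313×10⁻⁸ = 70.24 kN.
σ_{aluminium} = P/A₂ = 70240/1500 = 46.83 MPa, compressive.

σ ≈ 46.8 MPa (compressive)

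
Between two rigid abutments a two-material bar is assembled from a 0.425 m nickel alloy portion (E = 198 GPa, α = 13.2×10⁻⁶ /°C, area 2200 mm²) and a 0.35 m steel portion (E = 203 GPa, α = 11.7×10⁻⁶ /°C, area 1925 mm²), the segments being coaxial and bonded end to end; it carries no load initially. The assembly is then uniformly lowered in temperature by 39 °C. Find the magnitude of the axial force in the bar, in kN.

P ≈ 202 kN (tensile)

Free thermal contraction of the whole bar: Σ αᵢΔT Lᵢ = 13.2×10⁻⁶×39×425 + 11.7×10⁻⁶×39×350 = 0.3785 mm.
Since the ends are fixed, an axial force P builds up, equal in every segment, with P · Σ Lᵢ/(AᵢEᵢ) = δ_free.
The series flexibility is Σ Lᵢ/(AᵢEᵢ) = 425/(2200×198×10³) + 350/(1925×203×10³) = 1.871×10⁻⁶ mm/N.
Hence P = δ_free / Σ(L/AE) = 0.3785/1.871×10⁻⁶ = 202.3 kN (tensile).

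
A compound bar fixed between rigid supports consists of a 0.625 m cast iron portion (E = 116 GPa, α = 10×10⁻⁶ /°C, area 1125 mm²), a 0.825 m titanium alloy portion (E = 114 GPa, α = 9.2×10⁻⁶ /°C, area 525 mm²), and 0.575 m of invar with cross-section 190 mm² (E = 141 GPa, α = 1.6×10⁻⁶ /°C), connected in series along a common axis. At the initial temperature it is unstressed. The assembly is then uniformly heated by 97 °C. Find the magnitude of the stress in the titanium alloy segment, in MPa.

If the supports were absent, the total length change would be Σ αᵢΔT Lᵢ = 10×10⁻⁶×97×625 + 9.2×10⁻⁶×97×825 + 1.6×10⁻⁶×97×575 = 1.432 mm.
The walls prevent any net length change, so an axial force P (same in every segment) develops. Compatibility: P · Σ Lᵢ/(AᵢEᵢ) = δ_free.
Σ Lᵢ/(AᵢEᵢ) = 625/(1125×116×10³) + 825/(525×114×10³) + 575/(190×141×10³) = 4.004×10⁻⁵ mm/N.
P = 1.432 / 4.004×10⁻⁵ = 35760 N = 35.76 kN, compressive.
σ_{titanium alloy} = P / A = 35760 / 525 = 68.11 MPa.

σ ≈ 68.1 MPa (compressive)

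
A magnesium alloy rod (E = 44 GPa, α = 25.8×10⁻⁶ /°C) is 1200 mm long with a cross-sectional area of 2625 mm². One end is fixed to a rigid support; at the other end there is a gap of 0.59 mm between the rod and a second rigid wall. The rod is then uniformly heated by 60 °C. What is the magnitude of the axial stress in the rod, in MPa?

σ ≈ 46.5 MPa (compressive)

Unrestrained expansion: δ_free = αΔT L = 25.8×10⁻⁶ × 60 × 1200 = 1.858 mm.
The gap closes (δ_free > 0.59 mm) and the wall then resists a further 1.858 − 0.59 = 1.268 mm of expansion.
That suppressed elongation corresponds to σ = E·Δ/L = 44×10³ × 1.268/1200 = 46.48 MPa.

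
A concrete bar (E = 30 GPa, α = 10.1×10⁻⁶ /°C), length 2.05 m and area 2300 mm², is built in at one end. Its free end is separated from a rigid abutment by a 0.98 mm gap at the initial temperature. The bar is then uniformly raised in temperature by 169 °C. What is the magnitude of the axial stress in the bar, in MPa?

Free thermal elongation = αΔT L = 10.1×10⁻⁶ × 169 × 2050 = 3.499 mm.
The gap closes (δ_free > 0.98 mm) and the wall then resists a further 3.499 − 0.98 = 2.519 mm of expansion.
So σ = E(δ_free − g)/L = 30×10³ × 2.519/2050 = 36.87 MPa.

σ ≈ 36.9 MPa (compressive)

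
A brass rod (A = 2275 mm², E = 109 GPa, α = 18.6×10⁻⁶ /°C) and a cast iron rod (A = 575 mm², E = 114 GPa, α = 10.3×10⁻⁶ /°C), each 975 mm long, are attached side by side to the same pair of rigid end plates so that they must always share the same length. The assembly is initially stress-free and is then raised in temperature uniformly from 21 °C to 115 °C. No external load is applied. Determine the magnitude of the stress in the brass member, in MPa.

σ ≈ 17.8 MPa (compressive)

Equilibrium of a rigid end plate with no external load gives equal and opposite internal forces ±P in the two members. Since α_{brass} > α_{cast iron}, heating drives the brass into compression and the cast iron into tension.
Compatibility of the two members (thermal + elastic change equal): (α₁ − α₂)ΔT = P·[1/(A₁E₁) + 1/(A₂E₂)].
|α₁ − α₂|·ΔT = 8.3×10⁻⁶ × 94 = 0.0007802.
1/(A₁E₁) + 1/(A₂E₂) = 1/(2275×109×10³) + 1/(575×114×10³) = 1.929×10⁻⁸ N⁻¹.
So P = 0.0007802 / 1.929×10⁻⁸ = 40.45 kN.
σ_{brass} = P/A₁ = 40450/2275 = 17.78 MPa, compressive.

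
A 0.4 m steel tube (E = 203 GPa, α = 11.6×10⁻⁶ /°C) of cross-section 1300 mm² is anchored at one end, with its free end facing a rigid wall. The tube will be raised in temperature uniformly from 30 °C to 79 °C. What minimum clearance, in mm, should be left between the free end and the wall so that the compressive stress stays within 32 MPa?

g ≈ 0.164 mm

Free expansion if unrestrained: δ_free = αΔT L = 11.6×10⁻⁶ × 49 × 400 = 0.2274 mm.
At the allowable stress the elastic shortening the wall may impose is σL/E = 32 × 400 / (203×10³) = 0.06305 mm.
The gap must absorb the remainder: g_min = 0.2274 − 0.06305 = 0.1643 mm.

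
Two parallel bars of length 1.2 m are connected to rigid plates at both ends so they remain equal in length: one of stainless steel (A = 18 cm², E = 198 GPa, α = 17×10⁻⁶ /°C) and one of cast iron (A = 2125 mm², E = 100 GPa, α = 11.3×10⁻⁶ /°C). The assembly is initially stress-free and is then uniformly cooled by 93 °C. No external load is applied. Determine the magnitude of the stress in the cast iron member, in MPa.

Both members must finish at the same length. With the larger α, the stainless steel tends to over-contract; the plates restrain it, putting the stainless steel in tension and the cast iron in compression. With no external load the two internal forces are equal and opposite, magnitude P.
Setting the final lengths equal and cancelling L: (α₁ − α₂)ΔT = P/(A₁E₁) + P/(A₂E₂).
|α₁ − α₂|·ΔT = 5.7×10⁻⁶ × 93 = 0.0005301.
1/(A₁E₁) + 1/(A₂E₂) = 1/(1800×198×10³) + 1/(2125×100×10³) = 7.512×10⁻⁹ N⁻¹.
P = 0.0005301 / 7.512×10⁻⁹ = 70570 N = 70.57 kN.
σ_{cast iron} = P/A₂ = 70570/2125 = 33.21 MPa, compressive.

σ ≈ 33.2 MPa (compressive)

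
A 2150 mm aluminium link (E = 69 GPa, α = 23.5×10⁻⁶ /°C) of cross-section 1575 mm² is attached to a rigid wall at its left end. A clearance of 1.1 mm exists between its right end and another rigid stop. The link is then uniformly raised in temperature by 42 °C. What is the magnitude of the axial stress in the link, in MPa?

Unrestrained expansion: δ_free = αΔT L = 23.5×10⁻⁶ × 42 × 2150 = 2.122 mm.
This exceeds the 1.1 mm gap, so the wall pushes back. The portion of expansion that must be recovered elastically is δ_free − gap = 2.122 − 1.1 = 1.022 mm.
Compatibility: PL/(AE) = 1.022 mm, so σ = P/A = E × (1.022/2150) = 32.8 MPa.

σ ≈ 32.8 MPa (compressive)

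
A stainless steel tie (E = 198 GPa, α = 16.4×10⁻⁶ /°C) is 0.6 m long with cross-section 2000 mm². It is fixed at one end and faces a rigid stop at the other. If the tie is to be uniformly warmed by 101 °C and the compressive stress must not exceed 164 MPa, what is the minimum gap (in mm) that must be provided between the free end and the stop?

Free expansion if unrestrained: δ_free = αΔT L = 16.4×10⁻⁶ × 101 × 600 = 0.9938 mm.
A stress of 164 MPa corresponds to the wall pushing the tie back by σL/E = 164×600/(198×10³) = 0.497 mm.
The gap must absorb the remainder: g_min = 0.9938 − 0.497 = 0.4969 mm.

g ≈ 0.497 mm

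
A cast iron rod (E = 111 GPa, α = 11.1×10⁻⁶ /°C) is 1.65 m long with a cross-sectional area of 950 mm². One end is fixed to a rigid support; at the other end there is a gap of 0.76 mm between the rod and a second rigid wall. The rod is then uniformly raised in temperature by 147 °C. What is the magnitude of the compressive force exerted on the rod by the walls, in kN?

If the wall were absent the rod would grow by αΔT L = 11.1×10⁻⁶ × 147 × 1650 = 2.692 mm.
The gap closes (δ_free > 0.76 mm) and the wall then resists a further 2.692 − 0.76 = 1.932 mm of expansion.
So σ = E(δ_free − g)/L = 111×10³ × 1.932/1650 = 130 MPa.
P = σA = 130 × 950 = 123.5 kN.

P ≈ 123 kN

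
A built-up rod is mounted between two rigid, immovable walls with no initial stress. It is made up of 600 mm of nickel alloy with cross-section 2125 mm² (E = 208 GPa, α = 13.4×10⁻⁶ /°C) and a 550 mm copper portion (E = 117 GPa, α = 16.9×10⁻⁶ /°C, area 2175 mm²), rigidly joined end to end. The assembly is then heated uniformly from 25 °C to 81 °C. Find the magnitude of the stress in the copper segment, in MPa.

If the supports were absent, the total length change would be Σ αᵢΔT Lᵢ = 13.4×10⁻⁶×56×600 + 16.9×10⁻⁶×56×550 = 0.9708 mm.
Since the ends are fixed, an axial force P builds up, equal in every segment, with P · Σ Lᵢ/(AᵢEᵢ) = δ_free.
Σ Lᵢ/(AᵢEᵢ) = 600/(2125×208×10³) + 550/(2175×117×10³) = 3.519×10⁻⁶ mm/N.
Hence P = δ_free / Σ(L/AE) = 0.9708/3.519×10⁻⁶ = 275.9 kN (compressive).
σ_{copper} = P / A = 275900 / 2175 = 126.8 MPa.

σ ≈ 127 MPa (compressive)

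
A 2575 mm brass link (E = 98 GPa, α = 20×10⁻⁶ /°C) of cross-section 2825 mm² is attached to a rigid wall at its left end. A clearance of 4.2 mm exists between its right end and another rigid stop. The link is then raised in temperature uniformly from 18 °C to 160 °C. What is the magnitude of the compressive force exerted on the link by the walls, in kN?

P ≈ 335 kN

If the wall were absent the link would grow by αΔT L = 20×10⁻⁶ × 142 × 2575 = 7.313 mm.
After closing the 4.2 mm clearance, 7.313 − 4.2 = 3.113 mm of expansion remains to be suppressed by the wall.
Compatibility: PL/(AE) = 3.113 mm, so σ = P/A = E × (3.113/2575) = 118.5 MPa.
P = σA = 118.5 × 2825 = 334.7 kN.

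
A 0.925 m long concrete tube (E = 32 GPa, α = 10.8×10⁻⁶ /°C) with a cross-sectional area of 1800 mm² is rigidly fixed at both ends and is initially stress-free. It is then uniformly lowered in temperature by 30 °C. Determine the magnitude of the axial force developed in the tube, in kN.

P ≈ 18.7 kN (tensile)

Full restraint means ε = 0, so the stress is σ = EαΔT = 32×10³ × 10.8×10⁻⁶ × 30 = 10.37 MPa.
Axial force P = σA = 10.37 × 1800 = 18660 N = 18.66 kN, tensile.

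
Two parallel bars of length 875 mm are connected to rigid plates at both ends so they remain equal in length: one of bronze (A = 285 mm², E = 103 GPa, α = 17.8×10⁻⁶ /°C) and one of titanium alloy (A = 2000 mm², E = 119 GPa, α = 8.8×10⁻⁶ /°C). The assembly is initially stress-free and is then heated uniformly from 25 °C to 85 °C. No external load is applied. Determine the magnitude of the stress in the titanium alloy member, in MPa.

σ ≈ 7.06 MPa (tensile)

The bronze has the larger α, so on heating it would change length more than the titanium alloy if both were free. The rigid plates force a common final length, so the bronze is put into compression and the titanium alloy into tension, with equal and opposite forces P (no external load).
Setting the final lengths equal and cancelling L: (α₁ − α₂)ΔT = P/(A₁E₁) + P/(A₂E₂).
|α₁ − α₂|·ΔT = 9×10⁻⁶ × 60 = 0.00054.
1/(A₁E₁) + 1/(A₂E₂) = 1/(285×103×10³) + 1/(2000×119×10³) = 3.827×10⁻⁸ N⁻¹.
So P = 0.00054 / 3.827×10⁻⁸ = 14.11 kN.
σ_{titanium alloy} = P/A₂ = 14110/2000 = 7.056 MPa, tensile.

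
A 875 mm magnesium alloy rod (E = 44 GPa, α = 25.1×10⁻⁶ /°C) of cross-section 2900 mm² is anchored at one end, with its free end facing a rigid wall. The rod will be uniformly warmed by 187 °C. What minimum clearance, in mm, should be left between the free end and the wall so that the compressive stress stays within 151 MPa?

g ≈ 1.1 mm

Free expansion if unrestrained: δ_free = αΔT L = 25.1×10⁻⁶ × 187 × 875 = 4.107 mm.
At the allowable stress the elastic shortening the wall may impose is σL/E = 151 × 875 / (44×10³) = 3.003 mm.
The gap must absorb the remainder: g_min = 4.107 − 3.003 = 1.104 mm.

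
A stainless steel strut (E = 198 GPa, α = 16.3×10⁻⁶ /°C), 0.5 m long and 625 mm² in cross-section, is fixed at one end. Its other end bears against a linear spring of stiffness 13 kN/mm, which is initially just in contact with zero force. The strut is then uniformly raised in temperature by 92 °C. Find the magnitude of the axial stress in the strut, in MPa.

Free thermal expansion: δ_free = αΔT L = 16.3×10⁻⁶ × 92 × 500 = 0.7498 mm.
With a force P in the spring, the elastic change of the strut is PL/(AE) and that of the spring is P/k; compatibility requires their sum to equal δ_free.
P [ L/(AE) + 1/k ] = δ_free → P [ 500/(625×198×10³) + 1/(13×10³) ] = 0.7498.
P = 0.7498 / 8.096×10⁻⁵ = 9261 N.
σ = P/A = 9261/625 = 14.82 MPa.

σ ≈ 14.8 MPa (compressive)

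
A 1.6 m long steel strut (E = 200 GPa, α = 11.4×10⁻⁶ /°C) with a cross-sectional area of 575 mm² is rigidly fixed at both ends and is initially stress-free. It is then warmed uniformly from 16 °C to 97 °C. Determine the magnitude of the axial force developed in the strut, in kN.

P ≈ 106 kN (compressive)

With zero net strain, σ = E·αΔT = 200 GPa × 11.4×10⁻⁶ × 81 = 184.7 MPa.
Axial force P = σA = 184.7 × 575 = 106200 N = 106.2 kN, compressive.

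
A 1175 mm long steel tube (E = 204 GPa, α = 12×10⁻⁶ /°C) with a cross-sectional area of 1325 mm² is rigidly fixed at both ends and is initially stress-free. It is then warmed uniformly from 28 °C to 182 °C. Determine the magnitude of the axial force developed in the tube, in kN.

Full restraint means ε = 0, so the stress is σ = EαΔT = 204×10³ × 12×10⁻⁶ × 154 = 377 MPa.
Then P = σA = 377 × 1325 mm² = 499.5 kN, compressive.

P ≈ 500 kN (compressive)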